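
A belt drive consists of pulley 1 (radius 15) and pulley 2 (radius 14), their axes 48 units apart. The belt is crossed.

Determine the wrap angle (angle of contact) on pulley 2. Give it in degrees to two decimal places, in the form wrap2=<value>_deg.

crossed belt: β = asin((r1+r2)/C) = asin(29/48) = 37.1689°
wrap1 = wrap2 = π + 2β = 254.3378°

wrap2=254.34_deg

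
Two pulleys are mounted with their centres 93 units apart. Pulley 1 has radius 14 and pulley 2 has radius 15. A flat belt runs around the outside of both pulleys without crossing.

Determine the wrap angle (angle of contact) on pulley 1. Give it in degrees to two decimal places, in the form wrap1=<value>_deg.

wrap1=178.77_deg

open belt: β = asin((r2−r1)/C) = asin(1/93) = 0.6161°
wrap1 = π − 2β = 178.7678°
wrap2 = π + 2β = 181.2322°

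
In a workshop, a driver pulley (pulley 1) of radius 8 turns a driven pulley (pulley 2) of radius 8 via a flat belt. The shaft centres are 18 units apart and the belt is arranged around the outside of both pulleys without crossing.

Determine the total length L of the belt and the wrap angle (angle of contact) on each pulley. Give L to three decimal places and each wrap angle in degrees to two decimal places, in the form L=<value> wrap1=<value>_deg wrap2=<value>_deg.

open belt: β = asin((r2−r1)/C) = asin(0/18) = 0.0000°
wrap1 = π − 2β = 180.0000°
wrap2 = π + 2β = 180.0000°
tangent length = C·cosβ = 18.0000
L = r1·wrap1 + r2·wrap2 + 2·C·cosβ = 8·3.1416 + 8·3.1416 + 2·18.0000 = 86.2655

L=86.265 wrap1=180.00_deg wrap2=180.00_deg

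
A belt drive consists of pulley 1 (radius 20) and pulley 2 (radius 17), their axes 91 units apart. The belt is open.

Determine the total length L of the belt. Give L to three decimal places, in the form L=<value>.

L=298.338

open belt: β = asin((r2−r1)/C) = asin(-3/91) = -1.8892°
wrap1 = π − 2β = 183.7784°
wrap2 = π + 2β = 176.2216°
tangent length = C·cosβ = 90.9505
L = r1·wrap1 + r2·wrap2 + 2·C·cosβ = 20·3.2075 + 17·3.0756 + 2·90.9505 = 298.3378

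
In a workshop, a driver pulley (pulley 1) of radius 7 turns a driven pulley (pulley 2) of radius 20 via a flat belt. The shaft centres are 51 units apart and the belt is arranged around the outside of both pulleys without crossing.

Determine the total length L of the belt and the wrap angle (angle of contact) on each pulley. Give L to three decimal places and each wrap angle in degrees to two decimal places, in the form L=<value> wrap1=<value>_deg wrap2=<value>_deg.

L=190.155 wrap1=150.46_deg wrap2=209.54_deg

open belt: β = asin((r2−r1)/C) = asin(13/51) = 14.7678°
wrap1 = π − 2β = 150.4644°
wrap2 = π + 2β = 209.5356°
tangent length = C·cosβ = 49.3153
L = r1·wrap1 + r2·wrap2 + 2·C·cosβ = 7·2.6261 + 20·3.6571 + 2·49.3153 = 190.1550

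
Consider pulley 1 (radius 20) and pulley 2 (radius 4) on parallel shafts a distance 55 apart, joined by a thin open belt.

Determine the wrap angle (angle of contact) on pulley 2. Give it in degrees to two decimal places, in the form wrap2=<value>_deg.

open belt: β = asin((r2−r1)/C) = asin(-16/55) = -16.9124°
wrap1 = π − 2β = 213.8248°
wrap2 = π + 2β = 146.1752°

wrap2=146.18_deg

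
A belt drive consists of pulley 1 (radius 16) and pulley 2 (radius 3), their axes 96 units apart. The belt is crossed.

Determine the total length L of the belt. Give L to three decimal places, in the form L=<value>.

crossed belt: β = asin((r1+r2)/C) = asin(19/96) = 11.4152°
wrap1 = wrap2 = π + 2β = 202.8303°
tangent length = C·cosβ = 94.1010
L = (r1+r2)·wrap + 2·C·cosβ = 19·3.5401 + 2·94.1010 = 255.4631

L=255.463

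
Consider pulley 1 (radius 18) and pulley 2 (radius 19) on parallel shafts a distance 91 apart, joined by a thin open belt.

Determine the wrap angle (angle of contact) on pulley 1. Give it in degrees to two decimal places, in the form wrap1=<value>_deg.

wrap1=178.74_deg

open belt: β = asin((r2−r1)/C) = asin(1/91) = 0.6296°
wrap1 = π − 2β = 178.7407°
wrap2 = π + 2β = 181.2593°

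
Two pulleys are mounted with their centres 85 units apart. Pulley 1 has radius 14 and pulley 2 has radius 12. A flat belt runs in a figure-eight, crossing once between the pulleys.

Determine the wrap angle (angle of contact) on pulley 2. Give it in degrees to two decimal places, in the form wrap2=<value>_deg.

wrap2=215.62_deg

crossed belt: β = asin((r1+r2)/C) = asin(26/85) = 17.8113°
wrap1 = wrap2 = π + 2β = 215.6225°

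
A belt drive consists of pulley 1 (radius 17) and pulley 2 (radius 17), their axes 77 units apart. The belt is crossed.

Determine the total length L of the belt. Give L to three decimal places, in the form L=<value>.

crossed belt: β = asin((r1+r2)/C) = asin(34/77) = 26.2034°
wrap1 = wrap2 = π + 2β = 232.4067°
tangent length = C·cosβ = 69.0869
L = (r1+r2)·wrap + 2·C·cosβ = 34·4.0563 + 2·69.0869 = 276.0867

L=276.087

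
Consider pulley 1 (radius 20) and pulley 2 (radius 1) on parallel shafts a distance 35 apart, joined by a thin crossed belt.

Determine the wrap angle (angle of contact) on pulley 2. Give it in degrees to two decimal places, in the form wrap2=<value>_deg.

crossed belt: β = asin((r1+r2)/C) = asin(21/35) = 36.8699°
wrap1 = wrap2 = π + 2β = 253.7398°

wrap2=253.74_deg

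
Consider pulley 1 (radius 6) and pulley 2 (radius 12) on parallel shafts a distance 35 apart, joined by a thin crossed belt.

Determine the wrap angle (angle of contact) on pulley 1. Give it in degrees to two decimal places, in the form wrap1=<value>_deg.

crossed belt: β = asin((r1+r2)/C) = asin(18/35) = 30.9497°
wrap1 = wrap2 = π + 2β = 241.8994°

wrap1=241.90_deg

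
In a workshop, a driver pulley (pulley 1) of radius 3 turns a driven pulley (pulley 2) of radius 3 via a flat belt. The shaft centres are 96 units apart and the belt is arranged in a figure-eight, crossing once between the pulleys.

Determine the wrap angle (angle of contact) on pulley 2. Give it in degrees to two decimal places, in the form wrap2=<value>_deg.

wrap2=187.17_deg

crossed belt: β = asin((r1+r2)/C) = asin(6/96) = 3.5833°
wrap1 = wrap2 = π + 2β = 187.1666°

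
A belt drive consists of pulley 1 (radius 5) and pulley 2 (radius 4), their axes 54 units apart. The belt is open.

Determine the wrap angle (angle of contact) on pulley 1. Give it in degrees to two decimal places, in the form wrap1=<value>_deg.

open belt: β = asin((r2−r1)/C) = asin(-1/54) = -1.0611°
wrap1 = π − 2β = 182.1222°
wrap2 = π + 2β = 177.8778°

wrap1=182.12_deg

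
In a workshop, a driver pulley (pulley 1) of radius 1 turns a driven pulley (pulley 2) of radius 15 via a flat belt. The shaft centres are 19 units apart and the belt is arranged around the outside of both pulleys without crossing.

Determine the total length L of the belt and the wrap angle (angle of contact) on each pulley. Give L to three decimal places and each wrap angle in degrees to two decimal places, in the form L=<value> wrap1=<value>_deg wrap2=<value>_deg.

open belt: β = asin((r2−r1)/C) = asin(14/19) = 47.4631°
wrap1 = π − 2β = 85.0738°
wrap2 = π + 2β = 274.9262°
tangent length = C·cosβ = 12.8452
L = r1·wrap1 + r2·wrap2 + 2·C·cosβ = 1·1.4848 + 15·4.7984 + 2·12.8452 = 99.1508

L=99.151 wrap1=85.07_deg wrap2=274.93_deg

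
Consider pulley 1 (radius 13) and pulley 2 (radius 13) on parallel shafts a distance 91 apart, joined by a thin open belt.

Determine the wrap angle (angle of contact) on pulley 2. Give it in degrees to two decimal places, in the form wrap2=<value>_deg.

wrap2=180.00_deg

open belt: β = asin((r2−r1)/C) = asin(0/91) = 0.0000°
wrap1 = π − 2β = 180.0000°
wrap2 = π + 2β = 180.0000°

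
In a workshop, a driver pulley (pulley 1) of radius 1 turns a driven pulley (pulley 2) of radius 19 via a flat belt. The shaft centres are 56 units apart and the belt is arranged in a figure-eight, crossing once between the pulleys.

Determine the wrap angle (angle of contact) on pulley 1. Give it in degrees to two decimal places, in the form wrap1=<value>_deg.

wrap1=221.85_deg

crossed belt: β = asin((r1+r2)/C) = asin(20/56) = 20.9248°
wrap1 = wrap2 = π + 2β = 221.8497°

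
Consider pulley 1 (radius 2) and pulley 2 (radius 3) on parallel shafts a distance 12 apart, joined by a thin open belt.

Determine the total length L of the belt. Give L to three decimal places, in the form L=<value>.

open belt: β = asin((r2−r1)/C) = asin(1/12) = 4.7802°
wrap1 = π − 2β = 170.4396°
wrap2 = π + 2β = 189.5604°
tangent length = C·cosβ = 11.9583
L = r1·wrap1 + r2·wrap2 + 2·C·cosβ = 2·2.9747 + 3·3.3085 + 2·11.9583 = 39.7913

L=39.791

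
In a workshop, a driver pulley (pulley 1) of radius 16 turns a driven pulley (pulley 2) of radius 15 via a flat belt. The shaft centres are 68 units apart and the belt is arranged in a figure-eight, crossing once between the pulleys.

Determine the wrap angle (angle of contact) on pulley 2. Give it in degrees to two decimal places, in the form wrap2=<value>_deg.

crossed belt: β = asin((r1+r2)/C) = asin(31/68) = 27.1217°
wrap1 = wrap2 = π + 2β = 234.2434°

wrap2=234.24_deg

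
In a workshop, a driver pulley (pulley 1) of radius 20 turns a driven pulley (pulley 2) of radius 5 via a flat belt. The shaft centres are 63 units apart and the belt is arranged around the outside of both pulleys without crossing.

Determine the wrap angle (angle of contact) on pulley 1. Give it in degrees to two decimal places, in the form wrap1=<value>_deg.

wrap1=207.55_deg

open belt: β = asin((r2−r1)/C) = asin(-15/63) = -13.7741°
wrap1 = π − 2β = 207.5483°
wrap2 = π + 2β = 152.4517°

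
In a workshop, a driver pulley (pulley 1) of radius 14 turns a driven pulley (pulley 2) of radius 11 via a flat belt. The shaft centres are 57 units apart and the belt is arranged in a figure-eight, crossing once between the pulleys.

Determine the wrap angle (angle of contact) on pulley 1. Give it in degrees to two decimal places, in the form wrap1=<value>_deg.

wrap1=232.03_deg

crossed belt: β = asin((r1+r2)/C) = asin(25/57) = 26.0144°
wrap1 = wrap2 = π + 2β = 232.0287°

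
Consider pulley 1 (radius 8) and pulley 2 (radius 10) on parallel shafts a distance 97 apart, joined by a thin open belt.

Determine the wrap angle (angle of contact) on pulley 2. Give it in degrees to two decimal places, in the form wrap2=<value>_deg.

open belt: β = asin((r2−r1)/C) = asin(2/97) = 1.1814°
wrap1 = π − 2β = 177.6371°
wrap2 = π + 2β = 182.3629°

wrap2=182.36_deg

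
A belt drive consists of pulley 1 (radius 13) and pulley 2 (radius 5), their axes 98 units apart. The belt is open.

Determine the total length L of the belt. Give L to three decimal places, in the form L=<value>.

L=253.202

open belt: β = asin((r2−r1)/C) = asin(-8/98) = -4.6824°
wrap1 = π − 2β = 189.3648°
wrap2 = π + 2β = 170.6352°
tangent length = C·cosβ = 97.6729
L = r1·wrap1 + r2·wrap2 + 2·C·cosβ = 13·3.3050 + 5·2.9781 + 2·97.6729 = 253.2021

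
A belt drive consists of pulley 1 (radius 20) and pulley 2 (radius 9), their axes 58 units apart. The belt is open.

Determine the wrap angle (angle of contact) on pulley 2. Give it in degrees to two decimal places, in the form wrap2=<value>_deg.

wrap2=158.13_deg

open belt: β = asin((r2−r1)/C) = asin(-11/58) = -10.9327°
wrap1 = π − 2β = 201.8653°
wrap2 = π + 2β = 158.1347°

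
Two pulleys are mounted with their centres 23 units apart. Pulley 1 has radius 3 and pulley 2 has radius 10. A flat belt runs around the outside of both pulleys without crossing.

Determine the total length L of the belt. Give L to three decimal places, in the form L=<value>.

open belt: β = asin((r2−r1)/C) = asin(7/23) = 17.7189°
wrap1 = π − 2β = 144.5621°
wrap2 = π + 2β = 215.4379°
tangent length = C·cosβ = 21.9089
L = r1·wrap1 + r2·wrap2 + 2·C·cosβ = 3·2.5231 + 10·3.7601 + 2·21.9089 = 88.9881

L=88.988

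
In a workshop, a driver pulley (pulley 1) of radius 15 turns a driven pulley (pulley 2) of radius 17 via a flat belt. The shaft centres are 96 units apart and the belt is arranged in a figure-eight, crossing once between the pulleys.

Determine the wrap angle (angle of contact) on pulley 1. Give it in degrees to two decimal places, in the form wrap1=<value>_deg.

crossed belt: β = asin((r1+r2)/C) = asin(32/96) = 19.4712°
wrap1 = wrap2 = π + 2β = 218.9424°

wrap1=218.94_deg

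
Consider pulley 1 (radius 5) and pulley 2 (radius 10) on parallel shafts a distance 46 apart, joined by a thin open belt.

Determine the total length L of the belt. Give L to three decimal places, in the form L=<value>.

L=139.668

open belt: β = asin((r2−r1)/C) = asin(5/46) = 6.2401°
wrap1 = π − 2β = 167.5197°
wrap2 = π + 2β = 192.4803°
tangent length = C·cosβ = 45.7275
L = r1·wrap1 + r2·wrap2 + 2·C·cosβ = 5·2.9238 + 10·3.3594 + 2·45.7275 = 139.6679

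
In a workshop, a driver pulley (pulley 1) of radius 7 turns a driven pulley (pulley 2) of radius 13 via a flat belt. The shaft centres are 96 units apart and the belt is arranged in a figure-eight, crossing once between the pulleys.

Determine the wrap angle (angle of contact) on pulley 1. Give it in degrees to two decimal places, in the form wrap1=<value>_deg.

wrap1=204.05_deg

crossed belt: β = asin((r1+r2)/C) = asin(20/96) = 12.0247°
wrap1 = wrap2 = π + 2β = 204.0494°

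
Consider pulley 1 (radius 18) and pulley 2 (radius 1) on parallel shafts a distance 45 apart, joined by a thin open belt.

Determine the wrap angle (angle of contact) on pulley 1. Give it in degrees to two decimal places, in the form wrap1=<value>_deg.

open belt: β = asin((r2−r1)/C) = asin(-17/45) = -22.1961°
wrap1 = π − 2β = 224.3922°
wrap2 = π + 2β = 135.6078°

wrap1=224.39_deg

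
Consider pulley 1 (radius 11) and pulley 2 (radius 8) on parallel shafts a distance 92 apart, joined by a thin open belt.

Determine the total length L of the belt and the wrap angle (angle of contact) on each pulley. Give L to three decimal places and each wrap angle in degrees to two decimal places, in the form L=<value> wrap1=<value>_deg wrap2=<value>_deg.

open belt: β = asin((r2−r1)/C) = asin(-3/92) = -1.8687°
wrap1 = π − 2β = 183.7373°
wrap2 = π + 2β = 176.2627°
tangent length = C·cosβ = 91.9511
L = r1·wrap1 + r2·wrap2 + 2·C·cosβ = 11·3.2068 + 8·3.0764 + 2·91.9511 = 243.7881

L=243.788 wrap1=183.74_deg wrap2=176.26_deg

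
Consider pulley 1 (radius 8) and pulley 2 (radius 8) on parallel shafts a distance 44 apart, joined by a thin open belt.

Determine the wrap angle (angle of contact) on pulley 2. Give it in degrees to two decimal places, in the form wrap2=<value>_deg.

open belt: β = asin((r2−r1)/C) = asin(0/44) = 0.0000°
wrap1 = π − 2β = 180.0000°
wrap2 = π + 2β = 180.0000°

wrap2=180.00_deg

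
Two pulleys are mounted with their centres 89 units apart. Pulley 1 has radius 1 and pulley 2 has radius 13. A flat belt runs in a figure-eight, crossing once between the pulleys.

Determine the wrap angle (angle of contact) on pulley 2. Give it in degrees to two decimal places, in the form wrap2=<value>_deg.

crossed belt: β = asin((r1+r2)/C) = asin(14/89) = 9.0504°
wrap1 = wrap2 = π + 2β = 198.1008°

wrap2=198.10_deg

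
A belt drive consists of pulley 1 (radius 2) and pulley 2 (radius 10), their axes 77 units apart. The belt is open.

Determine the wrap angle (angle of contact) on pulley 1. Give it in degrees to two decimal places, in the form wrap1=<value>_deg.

open belt: β = asin((r2−r1)/C) = asin(8/77) = 5.9636°
wrap1 = π − 2β = 168.0729°
wrap2 = π + 2β = 191.9271°

wrap1=168.07_deg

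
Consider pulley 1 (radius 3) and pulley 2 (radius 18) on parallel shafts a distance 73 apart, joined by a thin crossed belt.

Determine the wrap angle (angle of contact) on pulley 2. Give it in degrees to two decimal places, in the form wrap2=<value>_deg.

crossed belt: β = asin((r1+r2)/C) = asin(21/73) = 16.7186°
wrap1 = wrap2 = π + 2β = 213.4372°

wrap2=213.44_deg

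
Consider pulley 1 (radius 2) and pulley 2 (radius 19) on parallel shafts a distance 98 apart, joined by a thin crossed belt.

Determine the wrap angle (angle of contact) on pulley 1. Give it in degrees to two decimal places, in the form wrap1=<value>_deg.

wrap1=204.75_deg

crossed belt: β = asin((r1+r2)/C) = asin(21/98) = 12.3736°
wrap1 = wrap2 = π + 2β = 204.7473°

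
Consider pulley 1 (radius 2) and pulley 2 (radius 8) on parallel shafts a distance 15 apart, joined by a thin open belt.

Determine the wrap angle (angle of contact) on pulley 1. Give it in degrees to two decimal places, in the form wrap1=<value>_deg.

open belt: β = asin((r2−r1)/C) = asin(6/15) = 23.5782°
wrap1 = π − 2β = 132.8436°
wrap2 = π + 2β = 227.1564°

wrap1=132.84_deg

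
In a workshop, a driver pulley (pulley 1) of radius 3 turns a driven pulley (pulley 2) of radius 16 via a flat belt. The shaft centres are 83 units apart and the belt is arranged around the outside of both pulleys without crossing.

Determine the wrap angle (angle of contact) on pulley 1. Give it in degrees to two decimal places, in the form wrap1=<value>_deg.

open belt: β = asin((r2−r1)/C) = asin(13/83) = 9.0111°
wrap1 = π − 2β = 161.9777°
wrap2 = π + 2β = 198.0223°

wrap1=161.98_deg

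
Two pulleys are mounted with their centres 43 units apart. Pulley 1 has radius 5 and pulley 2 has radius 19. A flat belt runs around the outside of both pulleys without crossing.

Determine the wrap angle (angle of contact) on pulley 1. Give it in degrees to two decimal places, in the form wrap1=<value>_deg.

open belt: β = asin((r2−r1)/C) = asin(14/43) = 19.0008°
wrap1 = π − 2β = 141.9984°
wrap2 = π + 2β = 218.0016°

wrap1=142.00_deg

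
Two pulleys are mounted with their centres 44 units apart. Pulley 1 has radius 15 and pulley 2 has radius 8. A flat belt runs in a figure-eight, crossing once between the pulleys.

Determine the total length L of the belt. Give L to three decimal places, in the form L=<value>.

crossed belt: β = asin((r1+r2)/C) = asin(23/44) = 31.5154°
wrap1 = wrap2 = π + 2β = 243.0307°
tangent length = C·cosβ = 37.5100
L = (r1+r2)·wrap + 2·C·cosβ = 23·4.2417 + 2·37.5100 = 172.5788

L=172.579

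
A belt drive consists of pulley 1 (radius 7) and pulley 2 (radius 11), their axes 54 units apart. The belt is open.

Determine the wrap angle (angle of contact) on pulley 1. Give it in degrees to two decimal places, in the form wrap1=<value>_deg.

wrap1=171.50_deg

open belt: β = asin((r2−r1)/C) = asin(4/54) = 4.2480°
wrap1 = π − 2β = 171.5040°
wrap2 = π + 2β = 188.4960°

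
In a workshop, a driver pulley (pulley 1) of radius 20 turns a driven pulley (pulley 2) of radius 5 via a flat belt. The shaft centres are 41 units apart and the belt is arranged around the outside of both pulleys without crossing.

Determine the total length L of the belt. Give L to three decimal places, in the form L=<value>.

open belt: β = asin((r2−r1)/C) = asin(-15/41) = -21.4601°
wrap1 = π − 2β = 222.9203°
wrap2 = π + 2β = 137.0797°
tangent length = C·cosβ = 38.1576
L = r1·wrap1 + r2·wrap2 + 2·C·cosβ = 20·3.8907 + 5·2.3925 + 2·38.1576 = 166.0914

L=166.091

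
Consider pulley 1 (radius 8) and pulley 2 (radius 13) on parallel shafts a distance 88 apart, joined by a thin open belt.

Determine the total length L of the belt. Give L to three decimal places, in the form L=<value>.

open belt: β = asin((r2−r1)/C) = asin(5/88) = 3.2572°
wrap1 = π − 2β = 173.4856°
wrap2 = π + 2β = 186.5144°
tangent length = C·cosβ = 87.8578
L = r1·wrap1 + r2·wrap2 + 2·C·cosβ = 8·3.0279 + 13·3.2553 + 2·87.8578 = 242.2576

L=242.258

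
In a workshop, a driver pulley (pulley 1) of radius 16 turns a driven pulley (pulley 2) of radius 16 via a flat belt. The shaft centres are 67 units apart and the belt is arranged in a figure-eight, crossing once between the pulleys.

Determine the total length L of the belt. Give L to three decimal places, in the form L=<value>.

L=250.127

crossed belt: β = asin((r1+r2)/C) = asin(32/67) = 28.5295°
wrap1 = wrap2 = π + 2β = 237.0591°
tangent length = C·cosβ = 58.8643
L = (r1+r2)·wrap + 2·C·cosβ = 32·4.1375 + 2·58.8643 = 250.1273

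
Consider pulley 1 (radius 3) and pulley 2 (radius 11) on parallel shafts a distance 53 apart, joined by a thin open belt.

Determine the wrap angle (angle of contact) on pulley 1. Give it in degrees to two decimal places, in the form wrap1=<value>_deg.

open belt: β = asin((r2−r1)/C) = asin(8/53) = 8.6816°
wrap1 = π − 2β = 162.6368°
wrap2 = π + 2β = 197.3632°

wrap1=162.64_deg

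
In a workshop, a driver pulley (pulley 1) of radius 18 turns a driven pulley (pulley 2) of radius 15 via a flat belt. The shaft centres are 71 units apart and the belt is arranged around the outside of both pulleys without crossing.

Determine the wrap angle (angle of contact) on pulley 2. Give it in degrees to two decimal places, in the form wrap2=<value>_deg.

open belt: β = asin((r2−r1)/C) = asin(-3/71) = -2.4217°
wrap1 = π − 2β = 184.8433°
wrap2 = π + 2β = 175.1567°

wrap2=175.16_deg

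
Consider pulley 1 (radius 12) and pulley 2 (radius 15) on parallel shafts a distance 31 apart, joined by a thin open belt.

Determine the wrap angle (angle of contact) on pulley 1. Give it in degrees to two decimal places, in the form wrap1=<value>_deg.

open belt: β = asin((r2−r1)/C) = asin(3/31) = 5.5534°
wrap1 = π − 2β = 168.8931°
wrap2 = π + 2β = 191.1069°

wrap1=168.89_deg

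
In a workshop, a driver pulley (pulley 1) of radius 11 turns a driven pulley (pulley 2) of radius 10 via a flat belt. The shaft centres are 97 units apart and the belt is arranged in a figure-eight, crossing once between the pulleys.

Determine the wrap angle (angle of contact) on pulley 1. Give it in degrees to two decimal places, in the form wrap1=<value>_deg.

crossed belt: β = asin((r1+r2)/C) = asin(21/97) = 12.5032°
wrap1 = wrap2 = π + 2β = 205.0065°

wrap1=205.01_deg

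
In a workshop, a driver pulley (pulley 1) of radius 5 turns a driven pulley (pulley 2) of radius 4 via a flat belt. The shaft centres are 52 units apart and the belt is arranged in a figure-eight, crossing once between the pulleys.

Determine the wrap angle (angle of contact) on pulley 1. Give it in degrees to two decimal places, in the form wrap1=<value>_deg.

crossed belt: β = asin((r1+r2)/C) = asin(9/52) = 9.9668°
wrap1 = wrap2 = π + 2β = 199.9335°

wrap1=199.93_deg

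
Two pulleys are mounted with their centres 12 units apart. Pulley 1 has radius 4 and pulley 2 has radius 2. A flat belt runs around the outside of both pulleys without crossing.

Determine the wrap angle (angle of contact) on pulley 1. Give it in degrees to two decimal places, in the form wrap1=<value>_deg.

open belt: β = asin((r2−r1)/C) = asin(-2/12) = -9.5941°
wrap1 = π − 2β = 199.1881°
wrap2 = π + 2β = 160.8119°

wrap1=199.19_deg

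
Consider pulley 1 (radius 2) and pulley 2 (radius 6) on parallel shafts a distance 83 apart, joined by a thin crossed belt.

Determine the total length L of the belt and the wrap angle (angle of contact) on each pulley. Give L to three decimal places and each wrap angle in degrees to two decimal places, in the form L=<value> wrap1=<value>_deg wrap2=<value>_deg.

L=191.904 wrap1=191.06_deg wrap2=191.06_deg

crossed belt: β = asin((r1+r2)/C) = asin(8/83) = 5.5311°
wrap1 = wrap2 = π + 2β = 191.0621°
tangent length = C·cosβ = 82.6136
L = (r1+r2)·wrap + 2·C·cosβ = 8·3.3347 + 2·82.6136 = 191.9044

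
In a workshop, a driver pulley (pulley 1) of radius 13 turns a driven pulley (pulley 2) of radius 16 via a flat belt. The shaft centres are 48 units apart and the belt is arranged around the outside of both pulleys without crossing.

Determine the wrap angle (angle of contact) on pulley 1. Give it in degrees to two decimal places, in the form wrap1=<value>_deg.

wrap1=172.83_deg

open belt: β = asin((r2−r1)/C) = asin(3/48) = 3.5833°
wrap1 = π − 2β = 172.8334°
wrap2 = π + 2β = 187.1666°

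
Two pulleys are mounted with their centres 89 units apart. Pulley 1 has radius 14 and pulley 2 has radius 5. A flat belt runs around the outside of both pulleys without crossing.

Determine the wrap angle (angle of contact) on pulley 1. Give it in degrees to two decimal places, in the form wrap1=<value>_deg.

open belt: β = asin((r2−r1)/C) = asin(-9/89) = -5.8039°
wrap1 = π − 2β = 191.6078°
wrap2 = π + 2β = 168.3922°

wrap1=191.61_deg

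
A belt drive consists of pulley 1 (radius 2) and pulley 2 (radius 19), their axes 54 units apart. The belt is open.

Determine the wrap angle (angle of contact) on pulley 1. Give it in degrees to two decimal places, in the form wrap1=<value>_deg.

wrap1=143.30_deg

open belt: β = asin((r2−r1)/C) = asin(17/54) = 18.3496°
wrap1 = π − 2β = 143.3007°
wrap2 = π + 2β = 216.6993°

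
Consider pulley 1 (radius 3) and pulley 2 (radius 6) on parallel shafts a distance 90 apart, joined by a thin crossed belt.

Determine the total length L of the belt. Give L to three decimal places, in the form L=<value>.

crossed belt: β = asin((r1+r2)/C) = asin(9/90) = 5.7392°
wrap1 = wrap2 = π + 2β = 191.4783°
tangent length = C·cosβ = 89.5489
L = (r1+r2)·wrap + 2·C·cosβ = 9·3.3419 + 2·89.5489 = 209.1751

L=209.175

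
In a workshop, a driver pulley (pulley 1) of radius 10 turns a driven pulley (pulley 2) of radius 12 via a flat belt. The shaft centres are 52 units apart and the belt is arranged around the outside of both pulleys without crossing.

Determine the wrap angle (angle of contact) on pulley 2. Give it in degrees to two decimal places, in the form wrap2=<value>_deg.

open belt: β = asin((r2−r1)/C) = asin(2/52) = 2.2042°
wrap1 = π − 2β = 175.5915°
wrap2 = π + 2β = 184.4085°

wrap2=184.41_deg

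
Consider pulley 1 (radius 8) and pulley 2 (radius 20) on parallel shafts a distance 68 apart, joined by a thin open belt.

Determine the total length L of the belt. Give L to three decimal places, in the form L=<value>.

open belt: β = asin((r2−r1)/C) = asin(12/68) = 10.1642°
wrap1 = π − 2β = 159.6715°
wrap2 = π + 2β = 200.3285°
tangent length = C·cosβ = 66.9328
L = r1·wrap1 + r2·wrap2 + 2·C·cosβ = 8·2.7868 + 20·3.4964 + 2·66.9328 = 226.0878

L=226.088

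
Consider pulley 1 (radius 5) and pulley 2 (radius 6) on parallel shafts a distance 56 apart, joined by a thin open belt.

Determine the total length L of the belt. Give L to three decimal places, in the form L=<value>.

open belt: β = asin((r2−r1)/C) = asin(1/56) = 1.0232°
wrap1 = π − 2β = 177.9536°
wrap2 = π + 2β = 182.0464°
tangent length = C·cosβ = 55.9911
L = r1·wrap1 + r2·wrap2 + 2·C·cosβ = 5·3.1059 + 6·3.1773 + 2·55.9911 = 146.5754

L=146.575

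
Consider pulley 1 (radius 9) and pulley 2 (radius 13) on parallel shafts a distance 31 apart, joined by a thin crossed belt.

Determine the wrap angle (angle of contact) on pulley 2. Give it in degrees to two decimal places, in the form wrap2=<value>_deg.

wrap2=270.42_deg

crossed belt: β = asin((r1+r2)/C) = asin(22/31) = 45.2087°
wrap1 = wrap2 = π + 2β = 270.4174°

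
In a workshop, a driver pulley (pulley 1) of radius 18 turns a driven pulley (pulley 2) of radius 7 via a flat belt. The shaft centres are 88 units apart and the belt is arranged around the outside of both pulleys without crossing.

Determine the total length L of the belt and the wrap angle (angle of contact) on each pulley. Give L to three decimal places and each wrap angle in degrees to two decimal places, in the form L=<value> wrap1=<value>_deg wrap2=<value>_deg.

open belt: β = asin((r2−r1)/C) = asin(-11/88) = -7.1808°
wrap1 = π − 2β = 194.3615°
wrap2 = π + 2β = 165.6385°
tangent length = C·cosβ = 87.3098
L = r1·wrap1 + r2·wrap2 + 2·C·cosβ = 18·3.3922 + 7·2.8909 + 2·87.3098 = 255.9166

L=255.917 wrap1=194.36_deg wrap2=165.64_deg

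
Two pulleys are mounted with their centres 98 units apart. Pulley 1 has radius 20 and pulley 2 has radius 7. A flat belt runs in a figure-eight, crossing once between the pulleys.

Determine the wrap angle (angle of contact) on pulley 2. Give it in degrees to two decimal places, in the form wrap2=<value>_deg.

wrap2=211.98_deg

crossed belt: β = asin((r1+r2)/C) = asin(27/98) = 15.9924°
wrap1 = wrap2 = π + 2β = 211.9848°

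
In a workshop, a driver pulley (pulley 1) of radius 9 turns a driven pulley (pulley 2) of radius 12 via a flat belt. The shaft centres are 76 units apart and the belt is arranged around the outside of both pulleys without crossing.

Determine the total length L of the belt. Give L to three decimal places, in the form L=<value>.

open belt: β = asin((r2−r1)/C) = asin(3/76) = 2.2623°
wrap1 = π − 2β = 175.4755°
wrap2 = π + 2β = 184.5245°
tangent length = C·cosβ = 75.9408
L = r1·wrap1 + r2·wrap2 + 2·C·cosβ = 9·3.0626 + 12·3.2206 + 2·75.9408 = 218.0919

L=218.092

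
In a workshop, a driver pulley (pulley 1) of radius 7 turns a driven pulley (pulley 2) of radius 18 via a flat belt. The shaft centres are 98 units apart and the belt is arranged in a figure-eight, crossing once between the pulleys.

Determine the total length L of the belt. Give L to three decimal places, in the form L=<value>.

L=280.953

crossed belt: β = asin((r1+r2)/C) = asin(25/98) = 14.7796°
wrap1 = wrap2 = π + 2β = 209.5593°
tangent length = C·cosβ = 94.7576
L = (r1+r2)·wrap + 2·C·cosβ = 25·3.6575 + 2·94.7576 = 280.9526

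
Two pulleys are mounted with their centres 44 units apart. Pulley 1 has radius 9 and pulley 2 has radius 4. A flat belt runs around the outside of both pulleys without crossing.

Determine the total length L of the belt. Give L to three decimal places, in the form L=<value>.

open belt: β = asin((r2−r1)/C) = asin(-5/44) = -6.5250°
wrap1 = π − 2β = 193.0500°
wrap2 = π + 2β = 166.9500°
tangent length = C·cosβ = 43.7150
L = r1·wrap1 + r2·wrap2 + 2·C·cosβ = 9·3.3694 + 4·2.9138 + 2·43.7150 = 129.4095

L=129.410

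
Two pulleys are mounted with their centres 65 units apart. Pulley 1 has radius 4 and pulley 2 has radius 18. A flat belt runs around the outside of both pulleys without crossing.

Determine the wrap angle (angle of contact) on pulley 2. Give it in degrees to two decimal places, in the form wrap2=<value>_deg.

wrap2=204.88_deg

open belt: β = asin((r2−r1)/C) = asin(14/65) = 12.4381°
wrap1 = π − 2β = 155.1238°
wrap2 = π + 2β = 204.8762°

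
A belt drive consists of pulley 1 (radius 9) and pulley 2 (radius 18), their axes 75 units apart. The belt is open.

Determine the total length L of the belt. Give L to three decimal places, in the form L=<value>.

L=235.904

open belt: β = asin((r2−r1)/C) = asin(9/75) = 6.8921°
wrap1 = π − 2β = 166.2158°
wrap2 = π + 2β = 193.7842°
tangent length = C·cosβ = 74.4580
L = r1·wrap1 + r2·wrap2 + 2·C·cosβ = 9·2.9010 + 18·3.3822 + 2·74.4580 = 235.9043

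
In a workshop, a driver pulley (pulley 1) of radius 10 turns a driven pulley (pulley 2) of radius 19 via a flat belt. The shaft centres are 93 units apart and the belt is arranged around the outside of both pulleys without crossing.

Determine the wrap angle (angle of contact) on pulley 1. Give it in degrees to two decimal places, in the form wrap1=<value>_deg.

wrap1=168.89_deg

open belt: β = asin((r2−r1)/C) = asin(9/93) = 5.5534°
wrap1 = π − 2β = 168.8931°
wrap2 = π + 2β = 191.1069°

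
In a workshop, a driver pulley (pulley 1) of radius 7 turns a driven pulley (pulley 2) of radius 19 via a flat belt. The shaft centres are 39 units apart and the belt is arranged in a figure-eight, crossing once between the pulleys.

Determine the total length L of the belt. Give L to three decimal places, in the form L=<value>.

crossed belt: β = asin((r1+r2)/C) = asin(26/39) = 41.8103°
wrap1 = wrap2 = π + 2β = 263.6206°
tangent length = C·cosβ = 29.0689
L = (r1+r2)·wrap + 2·C·cosβ = 26·4.6010 + 2·29.0689 = 177.7650

L=177.765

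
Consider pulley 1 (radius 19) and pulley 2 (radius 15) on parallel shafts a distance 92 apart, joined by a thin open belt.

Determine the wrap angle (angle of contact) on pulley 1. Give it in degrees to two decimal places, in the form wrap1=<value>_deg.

wrap1=184.98_deg

open belt: β = asin((r2−r1)/C) = asin(-4/92) = -2.4919°
wrap1 = π − 2β = 184.9838°
wrap2 = π + 2β = 175.0162°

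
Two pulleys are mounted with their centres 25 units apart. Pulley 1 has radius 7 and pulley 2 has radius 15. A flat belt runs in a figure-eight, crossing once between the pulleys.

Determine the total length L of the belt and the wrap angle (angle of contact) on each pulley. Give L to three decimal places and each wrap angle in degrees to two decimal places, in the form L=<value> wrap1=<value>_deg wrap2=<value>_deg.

L=140.202 wrap1=303.28_deg wrap2=303.28_deg

crossed belt: β = asin((r1+r2)/C) = asin(22/25) = 61.6424°
wrap1 = wrap2 = π + 2β = 303.2847°
tangent length = C·cosβ = 11.8743
L = (r1+r2)·wrap + 2·C·cosβ = 22·5.2933 + 2·11.8743 = 140.2017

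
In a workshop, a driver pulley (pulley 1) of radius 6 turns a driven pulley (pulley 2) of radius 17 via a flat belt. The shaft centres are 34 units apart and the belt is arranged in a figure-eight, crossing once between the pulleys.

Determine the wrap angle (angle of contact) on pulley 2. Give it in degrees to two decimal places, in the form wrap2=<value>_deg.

wrap2=265.14_deg

crossed belt: β = asin((r1+r2)/C) = asin(23/34) = 42.5685°
wrap1 = wrap2 = π + 2β = 265.1369°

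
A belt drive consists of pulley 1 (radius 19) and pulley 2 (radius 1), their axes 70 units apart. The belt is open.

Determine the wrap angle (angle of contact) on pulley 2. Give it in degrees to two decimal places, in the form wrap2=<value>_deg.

open belt: β = asin((r2−r1)/C) = asin(-18/70) = -14.9006°
wrap1 = π − 2β = 209.8012°
wrap2 = π + 2β = 150.1988°

wrap2=150.20_deg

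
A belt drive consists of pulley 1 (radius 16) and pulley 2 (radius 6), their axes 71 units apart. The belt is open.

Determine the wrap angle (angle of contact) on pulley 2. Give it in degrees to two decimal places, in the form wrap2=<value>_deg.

open belt: β = asin((r2−r1)/C) = asin(-10/71) = -8.0967°
wrap1 = π − 2β = 196.1935°
wrap2 = π + 2β = 163.8065°

wrap2=163.81_deg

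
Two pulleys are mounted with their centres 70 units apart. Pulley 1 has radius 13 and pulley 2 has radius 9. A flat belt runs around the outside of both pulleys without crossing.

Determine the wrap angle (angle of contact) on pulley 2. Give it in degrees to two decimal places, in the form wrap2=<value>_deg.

wrap2=173.45_deg

open belt: β = asin((r2−r1)/C) = asin(-4/70) = -3.2758°
wrap1 = π − 2β = 186.5517°
wrap2 = π + 2β = 173.4483°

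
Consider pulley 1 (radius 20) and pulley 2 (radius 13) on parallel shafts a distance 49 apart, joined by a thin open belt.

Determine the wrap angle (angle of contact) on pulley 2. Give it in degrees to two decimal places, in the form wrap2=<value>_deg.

open belt: β = asin((r2−r1)/C) = asin(-7/49) = -8.2132°
wrap1 = π − 2β = 196.4264°
wrap2 = π + 2β = 163.5736°

wrap2=163.57_deg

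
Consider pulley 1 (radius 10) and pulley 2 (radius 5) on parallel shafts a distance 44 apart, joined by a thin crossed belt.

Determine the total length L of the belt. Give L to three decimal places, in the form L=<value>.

crossed belt: β = asin((r1+r2)/C) = asin(15/44) = 19.9323°
wrap1 = wrap2 = π + 2β = 219.8645°
tangent length = C·cosβ = 41.3642
L = (r1+r2)·wrap + 2·C·cosβ = 15·3.8374 + 2·41.3642 = 140.2889

L=140.289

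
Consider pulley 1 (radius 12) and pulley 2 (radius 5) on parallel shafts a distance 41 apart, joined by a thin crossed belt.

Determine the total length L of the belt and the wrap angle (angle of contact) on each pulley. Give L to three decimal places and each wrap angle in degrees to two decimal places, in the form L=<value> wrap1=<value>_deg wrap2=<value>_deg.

L=142.562 wrap1=228.99_deg wrap2=228.99_deg

crossed belt: β = asin((r1+r2)/C) = asin(17/41) = 24.4963°
wrap1 = wrap2 = π + 2β = 228.9926°
tangent length = C·cosβ = 37.3095
L = (r1+r2)·wrap + 2·C·cosβ = 17·3.9967 + 2·37.3095 = 142.5625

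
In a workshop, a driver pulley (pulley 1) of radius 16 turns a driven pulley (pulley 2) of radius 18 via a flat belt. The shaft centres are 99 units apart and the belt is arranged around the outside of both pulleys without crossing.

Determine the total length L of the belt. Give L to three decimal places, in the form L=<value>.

L=304.855

open belt: β = asin((r2−r1)/C) = asin(2/99) = 1.1576°
wrap1 = π − 2β = 177.6849°
wrap2 = π + 2β = 182.3151°
tangent length = C·cosβ = 98.9798
L = r1·wrap1 + r2·wrap2 + 2·C·cosβ = 16·3.1012 + 18·3.1820 + 2·98.9798 = 304.8546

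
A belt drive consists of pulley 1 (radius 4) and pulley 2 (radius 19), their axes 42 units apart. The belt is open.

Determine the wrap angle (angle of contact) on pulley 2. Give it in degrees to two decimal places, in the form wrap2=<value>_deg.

wrap2=221.85_deg

open belt: β = asin((r2−r1)/C) = asin(15/42) = 20.9248°
wrap1 = π − 2β = 138.1503°
wrap2 = π + 2β = 221.8497°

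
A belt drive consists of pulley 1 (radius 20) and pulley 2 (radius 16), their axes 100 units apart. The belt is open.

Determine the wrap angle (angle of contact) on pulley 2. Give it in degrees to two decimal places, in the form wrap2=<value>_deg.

open belt: β = asin((r2−r1)/C) = asin(-4/100) = -2.2924°
wrap1 = π − 2β = 184.5849°
wrap2 = π + 2β = 175.4151°

wrap2=175.42_deg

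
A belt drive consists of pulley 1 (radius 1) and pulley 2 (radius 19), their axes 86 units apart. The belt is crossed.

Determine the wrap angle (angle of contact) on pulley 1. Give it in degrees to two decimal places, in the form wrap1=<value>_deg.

wrap1=206.90_deg

crossed belt: β = asin((r1+r2)/C) = asin(20/86) = 13.4477°
wrap1 = wrap2 = π + 2β = 206.8955°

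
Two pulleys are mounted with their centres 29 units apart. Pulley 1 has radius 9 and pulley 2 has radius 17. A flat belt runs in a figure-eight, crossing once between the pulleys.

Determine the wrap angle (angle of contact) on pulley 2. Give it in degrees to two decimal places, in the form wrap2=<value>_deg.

wrap2=307.42_deg

crossed belt: β = asin((r1+r2)/C) = asin(26/29) = 63.7084°
wrap1 = wrap2 = π + 2β = 307.4169°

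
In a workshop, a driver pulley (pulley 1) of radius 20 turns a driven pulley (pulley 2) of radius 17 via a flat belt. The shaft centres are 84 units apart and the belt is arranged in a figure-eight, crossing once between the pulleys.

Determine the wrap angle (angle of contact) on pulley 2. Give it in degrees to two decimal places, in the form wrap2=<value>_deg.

wrap2=232.27_deg

crossed belt: β = asin((r1+r2)/C) = asin(37/84) = 26.1343°
wrap1 = wrap2 = π + 2β = 232.2685°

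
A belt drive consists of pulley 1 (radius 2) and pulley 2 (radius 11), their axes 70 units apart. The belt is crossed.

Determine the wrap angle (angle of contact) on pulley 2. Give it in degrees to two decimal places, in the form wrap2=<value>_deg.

crossed belt: β = asin((r1+r2)/C) = asin(13/70) = 10.7028°
wrap1 = wrap2 = π + 2β = 201.4056°

wrap2=201.41_deg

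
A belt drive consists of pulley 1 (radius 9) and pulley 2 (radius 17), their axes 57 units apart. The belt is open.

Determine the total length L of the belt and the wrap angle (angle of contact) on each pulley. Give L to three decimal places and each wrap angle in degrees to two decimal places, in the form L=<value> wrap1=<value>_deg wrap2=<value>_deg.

open belt: β = asin((r2−r1)/C) = asin(8/57) = 8.0682°
wrap1 = π − 2β = 163.8637°
wrap2 = π + 2β = 196.1363°
tangent length = C·cosβ = 56.4358
L = r1·wrap1 + r2·wrap2 + 2·C·cosβ = 9·2.8600 + 17·3.4232 + 2·56.4358 = 196.8061

L=196.806 wrap1=163.86_deg wrap2=196.14_deg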